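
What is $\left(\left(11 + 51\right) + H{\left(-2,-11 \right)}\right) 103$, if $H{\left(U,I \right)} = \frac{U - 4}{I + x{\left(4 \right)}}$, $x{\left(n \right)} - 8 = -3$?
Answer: $6489$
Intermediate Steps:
$x{\left(n \right)} = 5$ ($x{\left(n \right)} = 8 - 3 = 5$)
$H{\left(U,I \right)} = \frac{-4 + U}{5 + I}$ ($H{\left(U,I \right)} = \frac{U - 4}{I + 5} = \frac{-4 + U}{5 + I}$)
$\left(\left(11 + 51\right) + H{\left(-2,-11 \right)}\right) 103 = \left(\left(11 + 51\right) + \frac{-4 - 2}{5 - 11}\right) 103 = \left(62 + \frac{1}{-6} \left(-6\right)\right) 103 = \left(62 - -1\right) 103 = \left(62 + 1\right) 103 = 63 \cdot 103 = 6489$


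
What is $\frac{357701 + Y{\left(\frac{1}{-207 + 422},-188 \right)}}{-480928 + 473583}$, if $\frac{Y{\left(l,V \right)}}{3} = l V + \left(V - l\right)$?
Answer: $- \frac{76783888}{1579175} \approx -48.623$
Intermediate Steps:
$Y{\left(l,V \right)} = - 3 l + 3 V + 3 V l$ ($Y{\left(l,V \right)} = 3 \left(l V + \left(V - l\right)\right) = 3 \left(V l + \left(V - l\right)\right) = 3 \left(V - l + V l\right) = - 3 l + 3 V + 3 V l$)
$\frac{357701 + Y{\left(\frac{1}{-207 + 422},-188 \right)}}{-480928 + 473583} = \frac{357701 + \left(- \frac{3}{-207 + 422} + 3 \left(-188\right) + 3 \left(-188\right) \frac{1}{-207 + 422}\right)}{-480928 + 473583} = \frac{357701 - \left(564 + \frac{567}{215}\right)}{-7345} = \left(357701 - \left(\frac{121263}{215} + \frac{564}{215}\right)\right) \left(- \frac{1}{7345}\right) = \left(357701 - \frac{121827}{215}\right) \left(- \frac{1}{7345}\right) = \frac{76783888}{215} \left(- \frac{1}{7345}\right) = - \frac{76783888}{1579175}$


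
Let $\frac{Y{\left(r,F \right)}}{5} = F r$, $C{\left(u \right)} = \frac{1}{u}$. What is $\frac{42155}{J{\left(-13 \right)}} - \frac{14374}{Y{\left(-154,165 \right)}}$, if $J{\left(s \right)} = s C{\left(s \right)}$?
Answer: $\frac{2677903562}{63525} \approx 42155.0$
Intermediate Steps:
$J{\left(s \right)} = 1$ ($J{\left(s \right)} = \frac{s}{s} = 1$)
$Y{\left(r,F \right)} = 5 F r$
$\frac{42155}{J{\left(-13 \right)}} - \frac{14374}{Y{\left(-154,165 \right)}} = \frac{42155}{1} - \frac{14374}{5 \cdot 165 \left(-154\right)} = 42155 \cdot 1 - \frac{14374}{-127050} = 42155 - - \frac{7187}{63525} = 42155 + \frac{7187}{63525} = \frac{2677903562}{63525}$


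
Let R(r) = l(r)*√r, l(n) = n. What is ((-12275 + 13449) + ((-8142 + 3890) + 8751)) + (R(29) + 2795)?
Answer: 8468 + 29*√29 ≈ 8624.2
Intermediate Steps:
R(r) = r^(3/2) (R(r) = r*√r = r^(3/2))
((-12275 + 13449) + ((-8142 + 3890) + 8751)) + (R(29) + 2795) = ((-12275 + 13449) + ((-8142 + 3890) + 8751)) + (29^(3/2) + 2795) = (1174 + (-4252 + 8751)) + (29*√29 + 2795) = (1174 + 4499) + (2795 + 29*√29) = 5673 + (2795 + 29*√29) = 8468 + 29*√29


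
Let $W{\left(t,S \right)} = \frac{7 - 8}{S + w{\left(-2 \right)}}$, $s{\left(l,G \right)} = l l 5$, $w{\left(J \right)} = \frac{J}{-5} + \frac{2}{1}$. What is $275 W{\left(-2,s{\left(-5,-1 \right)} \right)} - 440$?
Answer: $- \frac{281655}{637} \approx -442.16$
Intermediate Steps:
$w{\left(J \right)} = 2 - \frac{J}{5}$ ($w{\left(J \right)} = J \left(- \frac{1}{5}\right) + 2 \cdot 1 = - \frac{J}{5} + 2 = 2 - \frac{J}{5}$)
$s{\left(l,G \right)} = 5 l^{2}$ ($s{\left(l,G \right)} = l^{2} \cdot 5 = 5 l^{2}$)
$W{\left(t,S \right)} = - \frac{1}{\frac{12}{5} + S}$ ($W{\left(t,S \right)} = \frac{7 - 8}{S + \left(2 - - \frac{2}{5}\right)} = - \frac{1}{S + \left(2 + \frac{2}{5}\right)} = - \frac{1}{S + \frac{12}{5}} = - \frac{1}{\frac{12}{5} + S}$)
$275 W{\left(-2,s{\left(-5,-1 \right)} \right)} - 440 = 275 \left(- \frac{5}{12 + 5 \cdot 5 \left(-5\right)^{2}}\right) - 440 = 275 \left(- \frac{5}{12 + 5 \cdot 5 \cdot 25}\right) - 440 = 275 \left(- \frac{5}{12 + 5 \cdot 125}\right) - 440 = 275 \left(- \frac{5}{12 + 625}\right) - 440 = 275 \left(- \frac{5}{637}\right) - 440 = - \frac{1375}{637} - 440 = - \frac{281655}{637}$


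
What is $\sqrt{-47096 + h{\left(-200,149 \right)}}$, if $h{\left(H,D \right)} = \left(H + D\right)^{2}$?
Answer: $i \sqrt{44495} \approx 210.94 i$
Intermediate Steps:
$h{\left(H,D \right)} = \left(D + H\right)^{2}$
$\sqrt{-47096 + h{\left(-200,149 \right)}} = \sqrt{-47096 + \left(149 - 200\right)^{2}} = \sqrt{-47096 + \left(-51\right)^{2}} = \sqrt{-47096 + 2601} = \sqrt{-44495} = i \sqrt{44495}$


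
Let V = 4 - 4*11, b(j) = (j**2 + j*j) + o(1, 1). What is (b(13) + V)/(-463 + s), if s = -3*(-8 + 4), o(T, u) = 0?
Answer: -298/451 ≈ -0.66075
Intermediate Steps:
b(j) = 2*j**2 (b(j) = (j**2 + j*j) + 0 = (j**2 + j**2) + 0 = 2*j**2 + 0 = 2*j**2)
s = 12 (s = -3*(-4) = 12)
V = -40 (V = 4 - 44 = -40)
(b(13) + V)/(-463 + s) = (2*13**2 - 40)/(-463 + 12) = (2*169 - 40)/(-451) = (338 - 40)*(-1/451) = 298*(-1/451) = -298/451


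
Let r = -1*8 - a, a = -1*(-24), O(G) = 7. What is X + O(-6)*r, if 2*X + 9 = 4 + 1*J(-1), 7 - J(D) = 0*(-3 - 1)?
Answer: -223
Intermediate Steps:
J(D) = 7 (J(D) = 7 - 0*(-3 - 1) = 7 - 0*(-4) = 7 - 1*0 = 7 + 0 = 7)
X = 1 (X = -9/2 + (4 + 1*7)/2 = -9/2 + (4 + 7)/2 = -9/2 + (½)*11 = -9/2 + 11/2 = 1)
a = 24
r = -32 (r = -1*8 - 1*24 = -8 - 24 = -32)
X + O(-6)*r = 1 + 7*(-32) = 1 - 224 = -223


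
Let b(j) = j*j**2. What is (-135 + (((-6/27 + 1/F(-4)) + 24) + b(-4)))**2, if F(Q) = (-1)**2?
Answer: 2458624/81 ≈ 30353.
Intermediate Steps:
F(Q) = 1
b(j) = j**3
(-135 + (((-6/27 + 1/F(-4)) + 24) + b(-4)))**2 = (-135 + (((-6/27 + 1/1) + 24) + (-4)**3))**2 = (-135 + (((-6*1/27 + 1*1) + 24) - 64))**2 = (-135 + (((-2/9 + 1) + 24) - 64))**2 = (-135 + ((7/9 + 24) - 64))**2 = (-135 + (223/9 - 64))**2 = (-135 - 353/9)**2 = (-1568/9)**2 = 2458624/81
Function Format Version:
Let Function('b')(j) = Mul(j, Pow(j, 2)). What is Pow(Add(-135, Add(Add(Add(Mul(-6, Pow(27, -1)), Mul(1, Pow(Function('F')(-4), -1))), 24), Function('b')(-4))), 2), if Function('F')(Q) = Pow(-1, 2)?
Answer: Rational(2458624, 81) ≈ 30353.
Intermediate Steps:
Function('F')(Q) = 1
Function('b')(j) = Pow(j, 3)
Pow(Add(-135, Add(Add(Add(Mul(-6, Pow(27, -1)), Mul(1, Pow(Function('F')(-4), -1))), 24), Function('b')(-4))), 2) = Pow(Add(-135, Add(Add(Add(Mul(-6, Pow(27, -1)), Mul(1, Pow(1, -1))), 24), Pow(-4, 3))), 2) = Pow(Add(-135, Add(Add(Add(Mul(-6, Rational(1, 27)), Mul(1, 1)), 24), -64)), 2) = Pow(Add(-135, Add(Add(Add(Rational(-2, 9), 1), 24), -64)), 2) = Pow(Add(-135, Add(Add(Rational(7, 9), 24), -64)), 2) = Pow(Add(-135, Add(Rational(223, 9), -64)), 2) = Pow(Add(-135, Rational(-353, 9)), 2) = Pow(Rational(-1568, 9), 2) = Rational(2458624, 81)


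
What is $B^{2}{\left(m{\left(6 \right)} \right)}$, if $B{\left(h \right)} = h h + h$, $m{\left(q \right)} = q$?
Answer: $1764$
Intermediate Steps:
$B{\left(h \right)} = h + h^{2}$ ($B{\left(h \right)} = h^{2} + h = h + h^{2}$)
$B^{2}{\left(m{\left(6 \right)} \right)} = \left(6 \left(1 + 6\right)\right)^{2} = \left(6 \cdot 7\right)^{2} = 42^{2} = 1764$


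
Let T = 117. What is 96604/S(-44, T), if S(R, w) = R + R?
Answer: -24151/22 ≈ -1097.8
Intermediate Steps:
S(R, w) = 2*R
96604/S(-44, T) = 96604/((2*(-44))) = 96604/(-88) = 96604*(-1/88) = -24151/22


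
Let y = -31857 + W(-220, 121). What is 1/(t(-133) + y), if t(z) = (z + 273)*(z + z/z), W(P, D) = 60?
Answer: -1/50277 ≈ -1.9890e-5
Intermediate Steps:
t(z) = (1 + z)*(273 + z) (t(z) = (273 + z)*(z + 1) = (273 + z)*(1 + z) = (1 + z)*(273 + z))
y = -31797 (y = -31857 + 60 = -31797)
1/(t(-133) + y) = 1/((273 + (-133)**2 + 274*(-133)) - 31797) = 1/((273 + 17689 - 36442) - 31797) = 1/(-18480 - 31797) = 1/(-50277) = -1/50277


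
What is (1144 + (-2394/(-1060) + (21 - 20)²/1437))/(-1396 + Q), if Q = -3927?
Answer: -873002459/4054050030 ≈ -0.21534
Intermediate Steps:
(1144 + (-2394/(-1060) + (21 - 20)²/1437))/(-1396 + Q) = (1144 + (-2394/(-1060) + (21 - 20)²/1437))/(-1396 - 3927) = (1144 + (-2394*(-1/1060) + 1²*(1/1437)))/(-5323) = (1144 + (1197/530 + 1*(1/1437)))*(-1/5323) = (1144 + (1197/530 + 1/1437))*(-1/5323) = (1144 + 1720619/761610)*(-1/5323) = (873002459/761610)*(-1/5323) = -873002459/4054050030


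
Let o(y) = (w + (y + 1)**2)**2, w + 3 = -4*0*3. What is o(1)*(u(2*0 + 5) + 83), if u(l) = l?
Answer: 88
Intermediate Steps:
w = -3 (w = -3 - 4*0*3 = -3 + 0*3 = -3 + 0 = -3)
o(y) = (-3 + (1 + y)**2)**2 (o(y) = (-3 + (y + 1)**2)**2 = (-3 + (1 + y)**2)**2)
o(1)*(u(2*0 + 5) + 83) = (-3 + (1 + 1)**2)**2*((2*0 + 5) + 83) = (-3 + 2**2)**2*((0 + 5) + 83) = (-3 + 4)**2*(5 + 83) = 1**2*88 = 1*88 = 88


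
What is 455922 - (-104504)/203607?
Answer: 92829015158/203607 ≈ 4.5592e+5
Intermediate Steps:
455922 - (-104504)/203607 = 455922 - 1*(-104504/203607) = 455922 + 104504/203607 = 92829015158/203607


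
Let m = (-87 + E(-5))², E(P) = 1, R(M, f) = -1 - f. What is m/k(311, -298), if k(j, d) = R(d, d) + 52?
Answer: 7396/349 ≈ 21.192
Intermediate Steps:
k(j, d) = 51 - d (k(j, d) = (-1 - d) + 52 = 51 - d)
m = 7396 (m = (-87 + 1)² = (-86)² = 7396)
m/k(311, -298) = 7396/(51 - 1*(-298)) = 7396/(51 + 298) = 7396/349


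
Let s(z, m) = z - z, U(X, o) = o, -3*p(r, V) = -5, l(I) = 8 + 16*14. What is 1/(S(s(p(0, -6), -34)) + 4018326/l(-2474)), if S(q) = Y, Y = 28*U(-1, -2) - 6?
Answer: 116/2001971 ≈ 5.7943e-5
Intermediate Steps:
l(I) = 232 (l(I) = 8 + 224 = 232)
p(r, V) = 5/3 (p(r, V) = -⅓*(-5) = 5/3)
s(z, m) = 0
Y = -62 (Y = 28*(-2) - 6 = -56 - 6 = -62)
S(q) = -62
1/(S(s(p(0, -6), -34)) + 4018326/l(-2474)) = 1/(-62 + 4018326/232) = 1/(-62 + 4018326*(1/232)) = 1/(-62 + 2009163/116) = 1/(2001971/116) = 116/2001971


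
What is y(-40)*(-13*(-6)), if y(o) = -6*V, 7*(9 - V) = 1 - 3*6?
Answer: -37440/7 ≈ -5348.6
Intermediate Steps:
V = 80/7 (V = 9 - (1 - 3*6)/7 = 9 - (1 - 18)/7 = 9 - ⅐*(-17) = 9 + 17/7 = 80/7 ≈ 11.429)
y(o) = -480/7 (y(o) = -6*80/7 = -480/7)
y(-40)*(-13*(-6)) = -(-480)*13*(-6)/7 = -(-480)*(-78)/7 = -480/7*78 = -37440/7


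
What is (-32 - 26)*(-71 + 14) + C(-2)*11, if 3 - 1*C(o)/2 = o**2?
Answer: 3284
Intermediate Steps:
C(o) = 6 - 2*o**2
(-32 - 26)*(-71 + 14) + C(-2)*11 = (-32 - 26)*(-71 + 14) + (6 - 2*(-2)**2)*11 = -58*(-57) + (6 - 2*4)*11 = 3306 + (6 - 8)*11 = 3306 - 2*11 = 3306 - 22 = 3284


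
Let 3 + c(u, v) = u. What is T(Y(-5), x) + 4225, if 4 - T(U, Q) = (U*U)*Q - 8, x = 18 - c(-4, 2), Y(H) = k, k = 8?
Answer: 2637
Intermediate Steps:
Y(H) = 8
c(u, v) = -3 + u
x = 25 (x = 18 - (-3 - 4) = 18 - 1*(-7) = 18 + 7 = 25)
T(U, Q) = 12 - Q*U**2 (T(U, Q) = 4 - ((U*U)*Q - 8) = 4 - (U**2*Q - 8) = 4 - (Q*U**2 - 8) = 4 - (-8 + Q*U**2) = 4 + (8 - Q*U**2) = 12 - Q*U**2)
T(Y(-5), x) + 4225 = (12 - 1*25*8**2) + 4225 = (12 - 1*25*64) + 4225 = (12 - 1600) + 4225 = -1588 + 4225 = 2637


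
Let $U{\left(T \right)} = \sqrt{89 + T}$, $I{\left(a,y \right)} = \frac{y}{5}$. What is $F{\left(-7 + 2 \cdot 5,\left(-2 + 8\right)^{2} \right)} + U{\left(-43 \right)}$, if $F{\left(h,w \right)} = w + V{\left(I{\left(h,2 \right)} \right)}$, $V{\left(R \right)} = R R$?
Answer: $\frac{904}{25} + \sqrt{46} \approx 42.942$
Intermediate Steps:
$I{\left(a,y \right)} = \frac{y}{5}$ ($I{\left(a,y \right)} = y \frac{1}{5} = \frac{y}{5}$)
$V{\left(R \right)} = R^{2}$
$F{\left(h,w \right)} = \frac{4}{25} + w$ ($F{\left(h,w \right)} = w + \left(\frac{1}{5} \cdot 2\right)^{2} = w + \left(\frac{2}{5}\right)^{2} = w + \frac{4}{25} = \frac{4}{25} + w$)
$F{\left(-7 + 2 \cdot 5,\left(-2 + 8\right)^{2} \right)} + U{\left(-43 \right)} = \left(\frac{4}{25} + \left(-2 + 8\right)^{2}\right) + \sqrt{89 - 43} = \left(\frac{4}{25} + 6^{2}\right) + \sqrt{46} = \left(\frac{4}{25} + 36\right) + \sqrt{46} = \frac{904}{25} + \sqrt{46}$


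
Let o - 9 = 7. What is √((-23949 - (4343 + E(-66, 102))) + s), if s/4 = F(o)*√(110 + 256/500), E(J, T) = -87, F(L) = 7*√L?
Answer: √(-705125 + 112*√69070)/5 ≈ 164.4*I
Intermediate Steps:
o = 16 (o = 9 + 7 = 16)
s = 112*√69070/25 (s = 4*((7*√16)*√(110 + 256/500)) = 4*((7*4)*√(110 + 256*(1/500))) = 4*(28*√(110 + 64/125)) = 4*(28*√(13814/125)) = 4*(28*(√69070/25)) = 4*(28*√69070/25) = 112*√69070/25 ≈ 1177.4)
√((-23949 - (4343 + E(-66, 102))) + s) = √((-23949 - (4343 - 87)) + 112*√69070/25) = √((-23949 - 1*4256) + 112*√69070/25) = √((-23949 - 4256) + 112*√69070/25) = √(-28205 + 112*√69070/25)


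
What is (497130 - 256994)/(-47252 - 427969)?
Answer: -240136/475221 ≈ -0.50531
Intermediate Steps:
(497130 - 256994)/(-47252 - 427969) = 240136/(-475221) = 240136*(-1/475221) = -240136/475221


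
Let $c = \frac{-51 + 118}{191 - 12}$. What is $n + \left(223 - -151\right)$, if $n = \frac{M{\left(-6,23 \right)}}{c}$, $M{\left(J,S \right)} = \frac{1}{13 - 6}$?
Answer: $\frac{175585}{469} \approx 374.38$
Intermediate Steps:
$c = \frac{67}{179}$ ($c = \frac{67}{191 - 12} = \frac{67}{179} \approx 0.3743$)
$M{\left(J,S \right)} = \frac{1}{7}$
$n = \frac{179}{469}$ ($n = \frac{1}{7 \cdot \frac{67}{179}} = \frac{1}{7} \cdot \frac{179}{67} = \frac{179}{469} \approx 0.38166$)
$n + \left(223 - -151\right) = \frac{179}{469} + \left(223 - -151\right) = \frac{179}{469} + \left(223 + 151\right) = \frac{179}{469} + 374 = \frac{175585}{469}$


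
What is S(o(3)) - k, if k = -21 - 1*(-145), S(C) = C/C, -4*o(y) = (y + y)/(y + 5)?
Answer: -123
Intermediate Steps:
o(y) = -y/(2*(5 + y)) (o(y) = -(y + y)/(4*(y + 5)) = -2*y/(4*(5 + y)) = -y/(2*(5 + y)))
S(C) = 1
k = 124 (k = -21 + 145 = 124)
S(o(3)) - k = 1 - 1*124 = 1 - 124 = -123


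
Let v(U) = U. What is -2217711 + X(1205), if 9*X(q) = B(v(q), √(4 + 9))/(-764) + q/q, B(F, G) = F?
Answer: -1694331253/764 ≈ -2.2177e+6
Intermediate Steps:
X(q) = ⅑ - q/6876 (X(q) = (q/(-764) + q/q)/9 = (q*(-1/764) + 1)/9 = (-q/764 + 1)/9 = (1 - q/764)/9 = ⅑ - q/6876)
-2217711 + X(1205) = -2217711 + (⅑ - 1/6876*1205) = -2217711 + (⅑ - 1205/6876) = -2217711 - 49/764 = -1694331253/764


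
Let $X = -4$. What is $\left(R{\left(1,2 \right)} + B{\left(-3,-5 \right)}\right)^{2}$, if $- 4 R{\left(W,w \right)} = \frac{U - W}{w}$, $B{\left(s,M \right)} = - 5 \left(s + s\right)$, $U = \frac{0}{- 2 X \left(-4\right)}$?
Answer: $\frac{58081}{64} \approx 907.52$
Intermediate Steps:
$U = 0$ ($U = \frac{0}{\left(-2\right) \left(-4\right) \left(-4\right)} = \frac{0}{8 \left(-4\right)} = \frac{0}{-32} = 0 \left(- \frac{1}{32}\right) = 0$)
$B{\left(s,M \right)} = - 10 s$ ($B{\left(s,M \right)} = - 5 \cdot 2 s = - 10 s$)
$R{\left(W,w \right)} = \frac{W}{4 w}$ ($R{\left(W,w \right)} = - \frac{\frac{1}{w} \left(0 - W\right)}{4} = - \frac{\frac{1}{w} \left(- W\right)}{4} = - \frac{\left(-1\right) W \frac{1}{w}}{4} = \frac{W}{4 w}$)
$\left(R{\left(1,2 \right)} + B{\left(-3,-5 \right)}\right)^{2} = \left(\frac{1}{4} \cdot 1 \cdot \frac{1}{2} - -30\right)^{2} = \left(\frac{1}{4} \cdot 1 \cdot \frac{1}{2} + 30\right)^{2} = \left(\frac{1}{8} + 30\right)^{2} = \left(\frac{241}{8}\right)^{2} = \frac{58081}{64}$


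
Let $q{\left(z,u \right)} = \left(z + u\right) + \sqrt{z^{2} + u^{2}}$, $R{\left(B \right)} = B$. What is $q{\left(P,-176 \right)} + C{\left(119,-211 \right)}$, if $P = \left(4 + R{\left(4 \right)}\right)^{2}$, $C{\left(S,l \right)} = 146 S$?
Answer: $17262 + 16 \sqrt{137} \approx 17449.0$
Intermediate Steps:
$P = 64$ ($P = \left(4 + 4\right)^{2} = 8^{2} = 64$)
$q{\left(z,u \right)} = u + z + \sqrt{u^{2} + z^{2}}$ ($q{\left(z,u \right)} = \left(u + z\right) + \sqrt{u^{2} + z^{2}} = u + z + \sqrt{u^{2} + z^{2}}$)
$q{\left(P,-176 \right)} + C{\left(119,-211 \right)} = \left(-176 + 64 + \sqrt{\left(-176\right)^{2} + 64^{2}}\right) + 146 \cdot 119 = \left(-176 + 64 + \sqrt{30976 + 4096}\right) + 17374 = \left(-176 + 64 + \sqrt{35072}\right) + 17374 = \left(-176 + 64 + 16 \sqrt{137}\right) + 17374 = \left(-112 + 16 \sqrt{137}\right) + 17374 = 17262 + 16 \sqrt{137}$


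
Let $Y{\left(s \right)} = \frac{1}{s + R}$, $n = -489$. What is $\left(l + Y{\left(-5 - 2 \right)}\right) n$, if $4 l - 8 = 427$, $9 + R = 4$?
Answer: $-53138$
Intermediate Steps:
$R = -5$ ($R = -9 + 4 = -5$)
$Y{\left(s \right)} = \frac{1}{-5 + s}$ ($Y{\left(s \right)} = \frac{1}{s - 5} = \frac{1}{-5 + s}$)
$l = \frac{435}{4}$ ($l = 2 + \frac{1}{4} \cdot 427 = 2 + \frac{427}{4} = \frac{435}{4} \approx 108.75$)
$\left(l + Y{\left(-5 - 2 \right)}\right) n = \left(\frac{435}{4} + \frac{1}{-5 - 7}\right) \left(-489\right) = \left(\frac{435}{4} + \frac{1}{-12}\right) \left(-489\right) = \left(\frac{435}{4} - \frac{1}{12}\right) \left(-489\right) = \frac{326}{3} \left(-489\right) = -53138$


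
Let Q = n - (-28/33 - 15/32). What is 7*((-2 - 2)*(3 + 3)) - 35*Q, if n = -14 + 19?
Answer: -410893/1056 ≈ -389.10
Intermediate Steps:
n = 5
Q = 6671/1056 (Q = 5 - (-28/33 - 15/32) = 5 - 1*(-1391/1056) = 5 + 1391/1056 = 6671/1056 ≈ 6.3172)
7*((-2 - 2)*(3 + 3)) - 35*Q = 7*((-2 - 2)*(3 + 3)) - 35*6671/1056 = 7*(-4*6) - 233485/1056 = 7*(-24) - 233485/1056 = -168 - 233485/1056 = -410893/1056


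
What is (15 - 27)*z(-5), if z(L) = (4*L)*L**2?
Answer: 6000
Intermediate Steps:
z(L) = 4*L**3
(15 - 27)*z(-5) = (15 - 27)*(4*(-5)**3) = -48*(-125) = -12*(-500) = 6000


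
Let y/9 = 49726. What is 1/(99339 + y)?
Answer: 1/546873 ≈ 1.8286e-6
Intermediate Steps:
y = 447534 (y = 9*49726 = 447534)
1/(99339 + y) = 1/(99339 + 447534) = 1/546873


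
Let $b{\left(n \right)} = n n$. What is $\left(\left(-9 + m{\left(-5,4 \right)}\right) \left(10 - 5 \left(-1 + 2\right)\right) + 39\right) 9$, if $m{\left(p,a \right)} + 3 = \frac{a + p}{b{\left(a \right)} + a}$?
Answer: $- \frac{765}{4} \approx -191.25$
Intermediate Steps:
$b{\left(n \right)} = n^{2}$
$m{\left(p,a \right)} = -3 + \frac{a + p}{a + a^{2}}$ ($m{\left(p,a \right)} = -3 + \frac{a + p}{a^{2} + a} = -3 + \frac{a + p}{a + a^{2}}$)
$\left(\left(-9 + m{\left(-5,4 \right)}\right) \left(10 - 5 \left(-1 + 2\right)\right) + 39\right) 9 = \left(\left(-9 + \frac{-5 - 3 \cdot 4^{2} - 8}{4 \left(1 + 4\right)}\right) \left(10 - 5 \left(-1 + 2\right)\right) + 39\right) 9 = \left(\left(-9 + \frac{-5 - 48 - 8}{4 \cdot 5}\right) \left(10 - 5\right) + 39\right) 9 = \left(\left(-9 + \frac{1}{4} \cdot \frac{1}{5} \left(-5 - 48 - 8\right)\right) \left(10 - 5\right) + 39\right) 9 = \left(\left(-9 + \frac{1}{4} \cdot \frac{1}{5} \left(-61\right)\right) 5 + 39\right) 9 = \left(\left(-9 - \frac{61}{20}\right) 5 + 39\right) 9 = \left(\left(- \frac{241}{20}\right) 5 + 39\right) 9 = \left(- \frac{241}{4} + 39\right) 9 = \left(- \frac{85}{4}\right) 9 = - \frac{765}{4}$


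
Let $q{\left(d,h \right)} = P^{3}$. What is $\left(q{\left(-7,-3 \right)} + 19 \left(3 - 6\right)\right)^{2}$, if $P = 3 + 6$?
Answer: $451584$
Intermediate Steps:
$P = 9$
$q{\left(d,h \right)} = 729$ ($q{\left(d,h \right)} = 9^{3} = 729$)
$\left(q{\left(-7,-3 \right)} + 19 \left(3 - 6\right)\right)^{2} = \left(729 + 19 \left(3 - 6\right)\right)^{2} = \left(729 + 19 \left(-3\right)\right)^{2} = \left(729 - 57\right)^{2} = 672^{2} = 451584$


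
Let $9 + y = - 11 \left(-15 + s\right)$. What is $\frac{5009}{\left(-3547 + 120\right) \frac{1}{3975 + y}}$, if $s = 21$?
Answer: $- \frac{19535100}{3427} \approx -5700.4$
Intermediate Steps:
$y = -75$ ($y = -9 - 11 \left(-15 + 21\right) = -9 - 66 = -75$)
$\frac{5009}{\left(-3547 + 120\right) \frac{1}{3975 + y}} = \frac{5009}{\left(-3547 + 120\right) \frac{1}{3975 - 75}} = \frac{5009}{\left(-3427\right) \frac{1}{3900}} = \frac{5009}{- \frac{3427}{3900}} = 5009 \left(- \frac{3900}{3427}\right) = - \frac{19535100}{3427}$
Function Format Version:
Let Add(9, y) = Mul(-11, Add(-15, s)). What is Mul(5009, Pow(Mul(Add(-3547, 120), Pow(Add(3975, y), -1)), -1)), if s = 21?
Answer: Rational(-19535100, 3427) ≈ -5700.4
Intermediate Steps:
y = -75 (y = Add(-9, Mul(-11, Add(-15, 21))) = Add(-9, Mul(-11, 6)) = Add(-9, -66) = -75)
Mul(5009, Pow(Mul(Add(-3547, 120), Pow(Add(3975, y), -1)), -1)) = Mul(5009, Pow(Mul(Add(-3547, 120), Pow(Add(3975, -75), -1)), -1)) = Mul(5009, Pow(Mul(-3427, Pow(3900, -1)), -1)) = Mul(5009, Pow(Mul(-3427, Rational(1, 3900)), -1)) = Mul(5009, Pow(Rational(-3427, 3900), -1)) = Mul(5009, Rational(-3900, 3427)) = Rational(-19535100, 3427)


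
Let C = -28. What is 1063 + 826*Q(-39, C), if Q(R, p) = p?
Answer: -22065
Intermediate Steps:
1063 + 826*Q(-39, C) = 1063 + 826*(-28) = 1063 - 23128 = -22065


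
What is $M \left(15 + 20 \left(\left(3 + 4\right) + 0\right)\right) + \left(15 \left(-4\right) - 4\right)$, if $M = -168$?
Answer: $-26104$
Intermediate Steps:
$M \left(15 + 20 \left(\left(3 + 4\right) + 0\right)\right) + \left(15 \left(-4\right) - 4\right) = - 168 \left(15 + 20 \left(\left(3 + 4\right) + 0\right)\right) + \left(15 \left(-4\right) - 4\right) = - 168 \left(15 + 20 \left(7 + 0\right)\right) - 64 = - 168 \left(15 + 20 \cdot 7\right) - 64 = - 168 \left(15 + 140\right) - 64 = \left(-168\right) 155 - 64 = -26040 - 64 = -26104$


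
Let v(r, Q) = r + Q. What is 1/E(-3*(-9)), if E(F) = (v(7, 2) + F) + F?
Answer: 1/63 ≈ 0.015873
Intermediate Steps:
v(r, Q) = Q + r
E(F) = 9 + 2*F (E(F) = ((2 + 7) + F) + F = (9 + F) + F = 9 + 2*F)
1/E(-3*(-9)) = 1/(9 + 2*(-3*(-9))) = 1/(9 + 2*27) = 1/(9 + 54) = 1/63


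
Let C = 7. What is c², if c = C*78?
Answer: 298116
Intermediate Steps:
c = 546 (c = 7*78 = 546)
c² = 546² = 298116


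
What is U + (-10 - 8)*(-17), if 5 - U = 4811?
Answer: -4500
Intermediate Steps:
U = -4806 (U = 5 - 1*4811 = 5 - 4811 = -4806)
U + (-10 - 8)*(-17) = -4806 + (-10 - 8)*(-17) = -4806 - 18*(-17) = -4806 + 306 = -4500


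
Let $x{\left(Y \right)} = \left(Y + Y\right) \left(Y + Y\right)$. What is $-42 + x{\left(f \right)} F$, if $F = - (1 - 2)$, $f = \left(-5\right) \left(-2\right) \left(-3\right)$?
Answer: $3558$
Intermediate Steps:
$f = -30$ ($f = 10 \left(-3\right) = -30$)
$x{\left(Y \right)} = 4 Y^{2}$ ($x{\left(Y \right)} = 2 Y 2 Y = 4 Y^{2}$)
$F = 1$ ($F = \left(-1\right) \left(-1\right) = 1$)
$-42 + x{\left(f \right)} F = -42 + 4 \left(-30\right)^{2} \cdot 1 = -42 + 4 \cdot 900 \cdot 1 = -42 + 3600 \cdot 1 = -42 + 3600 = 3558$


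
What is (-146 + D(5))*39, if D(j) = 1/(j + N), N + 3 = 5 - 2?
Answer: -28431/5 ≈ -5686.2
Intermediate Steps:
N = 0 (N = -3 + (5 - 2) = -3 + 3 = 0)
D(j) = 1/j (D(j) = 1/(j + 0) = 1/j)
(-146 + D(5))*39 = (-146 + 1/5)*39 = (-146 + ⅕)*39 = -729/5*39 = -28431/5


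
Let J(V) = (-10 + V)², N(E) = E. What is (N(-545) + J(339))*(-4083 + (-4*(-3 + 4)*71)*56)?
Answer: -2152519952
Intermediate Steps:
(N(-545) + J(339))*(-4083 + (-4*(-3 + 4)*71)*56) = (-545 + (-10 + 339)²)*(-4083 + (-4*(-3 + 4)*71)*56) = (-545 + 329²)*(-4083 + (-4*1*71)*56) = (-545 + 108241)*(-4083 - 4*71*56) = 107696*(-4083 - 284*56) = 107696*(-4083 - 15904) = 107696*(-19987) = -2152519952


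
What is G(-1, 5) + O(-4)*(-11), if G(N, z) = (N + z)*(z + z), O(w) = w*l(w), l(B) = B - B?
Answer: 40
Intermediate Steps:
l(B) = 0
O(w) = 0 (O(w) = w*0 = 0)
G(N, z) = 2*z*(N + z) (G(N, z) = (N + z)*(2*z) = 2*z*(N + z))
G(-1, 5) + O(-4)*(-11) = 2*5*(-1 + 5) + 0*(-11) = 2*5*4 + 0 = 40 + 0 = 40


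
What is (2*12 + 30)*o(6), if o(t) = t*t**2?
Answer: 11664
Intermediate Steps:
o(t) = t**3
(2*12 + 30)*o(6) = (2*12 + 30)*6**3 = (24 + 30)*216 = 54*216 = 11664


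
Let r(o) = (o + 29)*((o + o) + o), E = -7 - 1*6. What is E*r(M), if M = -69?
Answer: -107640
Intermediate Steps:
E = -13 (E = -7 - 6 = -13)
r(o) = 3*o*(29 + o) (r(o) = (29 + o)*(2*o + o) = (29 + o)*(3*o) = 3*o*(29 + o))
E*r(M) = -39*(-69)*(29 - 69) = -39*(-69)*(-40) = -13*8280 = -107640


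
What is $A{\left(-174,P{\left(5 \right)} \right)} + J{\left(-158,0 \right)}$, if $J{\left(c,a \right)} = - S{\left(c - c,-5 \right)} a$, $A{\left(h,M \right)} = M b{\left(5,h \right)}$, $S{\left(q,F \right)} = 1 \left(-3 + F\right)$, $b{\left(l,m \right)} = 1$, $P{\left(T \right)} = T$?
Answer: $5$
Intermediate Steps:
$S{\left(q,F \right)} = -3 + F$
$A{\left(h,M \right)} = M$ ($A{\left(h,M \right)} = M 1 = M$)
$J{\left(c,a \right)} = 8 a$ ($J{\left(c,a \right)} = - (-3 - 5) a = \left(-1\right) \left(-8\right) a = 8 a$)
$A{\left(-174,P{\left(5 \right)} \right)} + J{\left(-158,0 \right)} = 5 + 8 \cdot 0 = 5 + 0 = 5$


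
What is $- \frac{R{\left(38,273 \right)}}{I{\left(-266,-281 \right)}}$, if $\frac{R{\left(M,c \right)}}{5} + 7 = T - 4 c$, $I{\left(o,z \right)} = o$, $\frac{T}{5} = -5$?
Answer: $- \frac{2810}{133} \approx -21.128$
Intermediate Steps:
$T = -25$ ($T = 5 \left(-5\right) = -25$)
$R{\left(M,c \right)} = -160 - 20 c$ ($R{\left(M,c \right)} = -35 + 5 \left(-25 - 4 c\right) = -35 - \left(125 + 20 c\right) = -160 - 20 c$)
$- \frac{R{\left(38,273 \right)}}{I{\left(-266,-281 \right)}} = - \frac{-160 - 5460}{-266} = - \frac{\left(-160 - 5460\right) \left(-1\right)}{266} = - \frac{\left(-5620\right) \left(-1\right)}{266} = \left(-1\right) \frac{2810}{133} = - \frac{2810}{133}$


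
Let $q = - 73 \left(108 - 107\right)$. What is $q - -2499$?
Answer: $2426$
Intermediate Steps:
$q = -73$ ($q = \left(-73\right) 1 = -73$)
$q - -2499 = -73 - -2499 = -73 + 2499 = 2426$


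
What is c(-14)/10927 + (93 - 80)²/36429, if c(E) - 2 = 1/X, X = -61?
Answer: 117054352/24281640663 ≈ 0.0048207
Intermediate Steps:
c(E) = 121/61 (c(E) = 2 + 1/(-61) = 2 - 1/61 = 121/61)
c(-14)/10927 + (93 - 80)²/36429 = (121/61)/10927 + (93 - 80)²/36429 = (121/61)*(1/10927) + 13²*(1/36429) = 121/666547 + 169*(1/36429) = 121/666547 + 169/36429 = 117054352/24281640663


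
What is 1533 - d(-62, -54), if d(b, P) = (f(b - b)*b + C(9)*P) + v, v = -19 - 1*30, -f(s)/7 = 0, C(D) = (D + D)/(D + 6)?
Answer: 8234/5 ≈ 1646.8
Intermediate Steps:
C(D) = 2*D/(6 + D) (C(D) = (2*D)/(6 + D) = 2*D/(6 + D))
f(s) = 0 (f(s) = -7*0 = 0)
v = -49 (v = -19 - 30 = -49)
d(b, P) = -49 + 6*P/5 (d(b, P) = (0*b + (2*9/(6 + 9))*P) - 49 = (0 + (2*9/15)*P) - 49 = (0 + (2*9*(1/15))*P) - 49 = (0 + 6*P/5) - 49 = 6*P/5 - 49 = -49 + 6*P/5)
1533 - d(-62, -54) = 1533 - (-49 + (6/5)*(-54)) = 1533 - (-49 - 324/5) = 1533 - 1*(-569/5) = 1533 + 569/5 = 8234/5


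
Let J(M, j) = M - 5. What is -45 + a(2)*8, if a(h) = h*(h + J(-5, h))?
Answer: -173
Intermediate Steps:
J(M, j) = -5 + M
a(h) = h*(-10 + h) (a(h) = h*(h + (-5 - 5)) = h*(h - 10) = h*(-10 + h))
-45 + a(2)*8 = -45 + (2*(-10 + 2))*8 = -45 + (2*(-8))*8 = -45 - 16*8 = -45 - 128 = -173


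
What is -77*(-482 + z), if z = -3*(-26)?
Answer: 31108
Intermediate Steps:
z = 78
-77*(-482 + z) = -77*(-482 + 78) = -77*(-404) = 31108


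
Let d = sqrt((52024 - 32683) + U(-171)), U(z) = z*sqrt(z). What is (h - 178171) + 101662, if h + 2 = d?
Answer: -76511 + 3*sqrt(2149 - 57*I*sqrt(19)) ≈ -76372.0 - 8.0261*I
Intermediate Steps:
U(z) = z**(3/2)
d = sqrt(19341 - 513*I*sqrt(19)) (d = sqrt((52024 - 32683) + (-171)**(3/2)) = sqrt(19341 - 513*I*sqrt(19)) ≈ 139.3 - 8.0261*I)
h = -2 + 3*sqrt(2149 - 57*I*sqrt(19)) ≈ 137.3 - 8.0261*I
(h - 178171) + 101662 = ((-2 + 3*sqrt(2149 - 57*I*sqrt(19))) - 178171) + 101662 = (-178173 + 3*sqrt(2149 - 57*I*sqrt(19))) + 101662 = -76511 + 3*sqrt(2149 - 57*I*sqrt(19))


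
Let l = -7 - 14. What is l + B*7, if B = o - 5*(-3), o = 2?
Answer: 98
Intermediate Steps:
l = -21
B = 17 (B = 2 - 5*(-3) = 2 + 15 = 17)
l + B*7 = -21 + 17*7 = -21 + 119 = 98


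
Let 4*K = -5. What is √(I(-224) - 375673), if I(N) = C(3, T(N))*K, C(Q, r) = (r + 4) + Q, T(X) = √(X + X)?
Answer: √(-1502727 - 40*I*√7)/2 ≈ 0.021583 - 612.93*I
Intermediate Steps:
K = -5/4 (K = (¼)*(-5) = -5/4 ≈ -1.2500)
T(X) = √2*√X (T(X) = √(2*X) = √2*√X)
C(Q, r) = 4 + Q + r (C(Q, r) = (4 + r) + Q = 4 + Q + r)
I(N) = -35/4 - 5*√2*√N/4 (I(N) = (4 + 3 + √2*√N)*(-5/4) = (7 + √2*√N)*(-5/4) = -35/4 - 5*√2*√N/4)
√(I(-224) - 375673) = √((-35/4 - 5*√2*√(-224)/4) - 375673) = √((-35/4 - 5*√2*4*I*√14/4) - 375673) = √((-35/4 - 10*I*√7) - 375673) = √(-1502727/4 - 10*I*√7)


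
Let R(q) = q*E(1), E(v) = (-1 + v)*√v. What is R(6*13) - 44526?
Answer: -44526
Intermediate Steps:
E(v) = √v*(-1 + v)
R(q) = 0 (R(q) = q*(√1*(-1 + 1)) = q*(1*0) = q*0 = 0)
R(6*13) - 44526 = 0 - 44526 = -44526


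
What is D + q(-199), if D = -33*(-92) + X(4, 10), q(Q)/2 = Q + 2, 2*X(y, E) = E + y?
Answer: 2649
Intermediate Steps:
X(y, E) = E/2 + y/2 (X(y, E) = (E + y)/2 = E/2 + y/2)
q(Q) = 4 + 2*Q (q(Q) = 2*(Q + 2) = 2*(2 + Q) = 4 + 2*Q)
D = 3043 (D = -33*(-92) + ((½)*10 + (½)*4) = 3036 + (5 + 2) = 3036 + 7 = 3043)
D + q(-199) = 3043 + (4 + 2*(-199)) = 3043 + (4 - 398) = 3043 - 394 = 2649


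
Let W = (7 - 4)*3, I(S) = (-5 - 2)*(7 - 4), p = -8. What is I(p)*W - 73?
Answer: -262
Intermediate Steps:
I(S) = -21 (I(S) = -7*3 = -21)
W = 9 (W = 3*3 = 9)
I(p)*W - 73 = -21*9 - 73 = -189 - 73 = -262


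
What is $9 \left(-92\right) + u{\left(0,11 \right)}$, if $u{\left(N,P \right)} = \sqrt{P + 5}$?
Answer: $-824$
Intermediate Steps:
$u{\left(N,P \right)} = \sqrt{5 + P}$
$9 \left(-92\right) + u{\left(0,11 \right)} = 9 \left(-92\right) + \sqrt{5 + 11} = -828 + \sqrt{16} = -828 + 4 = -824$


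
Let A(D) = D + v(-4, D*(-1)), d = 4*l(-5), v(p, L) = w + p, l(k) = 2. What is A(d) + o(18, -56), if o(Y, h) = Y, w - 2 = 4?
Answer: 28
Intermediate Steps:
w = 6 (w = 2 + 4 = 6)
v(p, L) = 6 + p
d = 8 (d = 4*2 = 8)
A(D) = 2 + D (A(D) = D + (6 - 4) = D + 2 = 2 + D)
A(d) + o(18, -56) = (2 + 8) + 18 = 10 + 18 = 28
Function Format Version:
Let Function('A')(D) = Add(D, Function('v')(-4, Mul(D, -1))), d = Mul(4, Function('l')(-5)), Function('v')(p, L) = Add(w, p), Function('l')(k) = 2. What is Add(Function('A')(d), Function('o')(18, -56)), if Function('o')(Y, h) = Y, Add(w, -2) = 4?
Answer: 28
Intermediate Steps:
w = 6 (w = Add(2, 4) = 6)
Function('v')(p, L) = Add(6, p)
d = 8 (d = Mul(4, 2) = 8)
Function('A')(D) = Add(2, D) (Function('A')(D) = Add(D, Add(6, -4)) = Add(D, 2) = Add(2, D))
Add(Function('A')(d), Function('o')(18, -56)) = Add(Add(2, 8), 18) = Add(10, 18) = 28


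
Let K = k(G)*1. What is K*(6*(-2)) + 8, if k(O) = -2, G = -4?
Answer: 32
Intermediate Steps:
K = -2 (K = -2*1 = -2)
K*(6*(-2)) + 8 = -12*(-2) + 8 = -2*(-12) + 8 = 24 + 8 = 32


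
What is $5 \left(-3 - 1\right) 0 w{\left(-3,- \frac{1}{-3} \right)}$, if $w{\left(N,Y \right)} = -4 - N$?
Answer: $0$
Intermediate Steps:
$5 \left(-3 - 1\right) 0 w{\left(-3,- \frac{1}{-3} \right)} = 5 \left(-3 - 1\right) 0 \left(-4 - -3\right) = 5 \left(\left(-4\right) 0\right) \left(-4 + 3\right) = 5 \cdot 0 \left(-1\right) = 0 \left(-1\right) = 0$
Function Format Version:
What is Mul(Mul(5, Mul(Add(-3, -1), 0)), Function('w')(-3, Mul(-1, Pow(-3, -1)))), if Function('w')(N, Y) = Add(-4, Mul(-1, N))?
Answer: 0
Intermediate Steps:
Mul(Mul(5, Mul(Add(-3, -1), 0)), Function('w')(-3, Mul(-1, Pow(-3, -1)))) = Mul(Mul(5, Mul(Add(-3, -1), 0)), Add(-4, Mul(-1, -3))) = Mul(Mul(5, Mul(-4, 0)), Add(-4, 3)) = Mul(Mul(5, 0), -1) = Mul(0, -1) = 0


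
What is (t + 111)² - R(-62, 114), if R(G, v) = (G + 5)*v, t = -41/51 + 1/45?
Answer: 10912148539/585225 ≈ 18646.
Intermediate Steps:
t = -598/765 (t = -41*1/51 + 1*(1/45) = -41/51 + 1/45 = -598/765 ≈ -0.78170)
R(G, v) = v*(5 + G) (R(G, v) = (5 + G)*v = v*(5 + G))
(t + 111)² - R(-62, 114) = (-598/765 + 111)² - 114*(5 - 62) = (84317/765)² - 114*(-57) = 7109356489/585225 - 1*(-6498) = 7109356489/585225 + 6498 = 10912148539/585225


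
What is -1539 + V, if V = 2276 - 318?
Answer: 419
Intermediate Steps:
V = 1958
-1539 + V = -1539 + 1958 = 419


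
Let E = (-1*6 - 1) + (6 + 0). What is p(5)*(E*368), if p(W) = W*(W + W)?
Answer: -18400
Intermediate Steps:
E = -1 (E = (-6 - 1) + 6 = -7 + 6 = -1)
p(W) = 2*W**2 (p(W) = W*(2*W) = 2*W**2)
p(5)*(E*368) = (2*5**2)*(-1*368) = (2*25)*(-368) = 50*(-368) = -18400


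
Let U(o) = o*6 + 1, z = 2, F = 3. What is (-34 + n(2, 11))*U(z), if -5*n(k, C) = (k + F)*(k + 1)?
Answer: -481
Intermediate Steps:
n(k, C) = -(1 + k)*(3 + k)/5 (n(k, C) = -(k + 3)*(k + 1)/5 = -(3 + k)*(1 + k)/5 = -(1 + k)*(3 + k)/5)
U(o) = 1 + 6*o (U(o) = 6*o + 1 = 1 + 6*o)
(-34 + n(2, 11))*U(z) = (-34 + (-3/5 - 4/5*2 - 1/5*2**2))*(1 + 6*2) = (-34 + (-3/5 - 8/5 - 1/5*4))*(1 + 12) = (-34 + (-3/5 - 8/5 - 4/5))*13 = (-34 - 3)*13 = -37*13 = -481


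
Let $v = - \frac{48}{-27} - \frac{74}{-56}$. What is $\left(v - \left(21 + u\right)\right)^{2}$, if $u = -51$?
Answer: $\frac{69572281}{63504} \approx 1095.6$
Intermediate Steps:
$v = \frac{781}{252}$ ($v = \left(-48\right) \left(- \frac{1}{27}\right) - - \frac{37}{28} = \frac{16}{9} + \frac{37}{28} = \frac{781}{252} \approx 3.0992$)
$\left(v - \left(21 + u\right)\right)^{2} = \left(\frac{781}{252} - -30\right)^{2} = \left(\frac{781}{252} + \left(-21 + 51\right)\right)^{2} = \left(\frac{781}{252} + 30\right)^{2} = \left(\frac{8341}{252}\right)^{2} = \frac{69572281}{63504}$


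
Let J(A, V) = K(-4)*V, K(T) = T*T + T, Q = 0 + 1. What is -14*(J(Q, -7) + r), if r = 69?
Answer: 210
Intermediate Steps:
Q = 1
K(T) = T + T² (K(T) = T² + T = T + T²)
J(A, V) = 12*V (J(A, V) = (-4*(1 - 4))*V = (-4*(-3))*V = 12*V)
-14*(J(Q, -7) + r) = -14*(12*(-7) + 69) = -14*(-84 + 69) = -14*(-15) = 210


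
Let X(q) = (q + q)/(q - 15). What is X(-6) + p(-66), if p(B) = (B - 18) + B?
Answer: -1046/7 ≈ -149.43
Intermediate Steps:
p(B) = -18 + 2*B (p(B) = (-18 + B) + B = -18 + 2*B)
X(q) = 2*q/(-15 + q) (X(q) = (2*q)/(-15 + q) = 2*q/(-15 + q))
X(-6) + p(-66) = 2*(-6)/(-15 - 6) + (-18 + 2*(-66)) = 2*(-6)/(-21) + (-18 - 132) = 2*(-6)*(-1/21) - 150 = 4/7 - 150 = -1046/7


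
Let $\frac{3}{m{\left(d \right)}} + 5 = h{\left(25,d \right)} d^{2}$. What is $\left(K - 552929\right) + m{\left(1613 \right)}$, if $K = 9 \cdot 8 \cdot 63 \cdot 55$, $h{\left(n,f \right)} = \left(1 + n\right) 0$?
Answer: $- \frac{1517248}{5} \approx -3.0345 \cdot 10^{5}$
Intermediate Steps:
$h{\left(n,f \right)} = 0$
$m{\left(d \right)} = - \frac{3}{5}$ ($m{\left(d \right)} = \frac{3}{-5 + 0 d^{2}} = \frac{3}{-5 + 0} = \frac{3}{-5} = 3 \left(- \frac{1}{5}\right) = - \frac{3}{5}$)
$K = 249480$ ($K = 72 \cdot 63 \cdot 55 = 4536 \cdot 55 = 249480$)
$\left(K - 552929\right) + m{\left(1613 \right)} = \left(249480 - 552929\right) - \frac{3}{5} = -303449 - \frac{3}{5} = - \frac{1517248}{5}$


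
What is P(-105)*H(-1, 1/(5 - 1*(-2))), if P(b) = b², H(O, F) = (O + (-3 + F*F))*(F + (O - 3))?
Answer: 1184625/7 ≈ 1.6923e+5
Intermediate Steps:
H(O, F) = (-3 + F + O)*(-3 + O + F²) (H(O, F) = (O + (-3 + F²))*(F + (-3 + O)) = (-3 + O + F²)*(-3 + F + O) = (-3 + F + O)*(-3 + O + F²))
P(-105)*H(-1, 1/(5 - 1*(-2))) = (-105)²*(9 + (1/(5 - 1*(-2)))³ + (-1)² - 6*(-1) - 3/(5 - 1*(-2)) - 3/(5 - 1*(-2))² - 1/(5 - 1*(-2)) - (1/(5 - 1*(-2)))²) = 11025*(9 + (1/(5 + 2))³ + 1 + 6 - 3/(5 + 2) - 3/(5 + 2)² - 1/(5 + 2) - (1/(5 + 2))²) = 11025*(9 + (1/7)³ + 1 + 6 - 3/7 - 3*(1/7)² - 1/7 - (1/7)²) = 11025*(9 + (⅐)³ + 1 + 6 - 3*⅐ - 3*(⅐)² + (⅐)*(-1) - (⅐)²) = 11025*(9 + 1/343 + 1 + 6 - 3/7 - 3*1/49 - ⅐ - 1*1/49) = 11025*(9 + 1/343 + 1 + 6 - 3/7 - 3/49 - ⅐ - 1/49) = 11025*(5265/343) = 1184625/7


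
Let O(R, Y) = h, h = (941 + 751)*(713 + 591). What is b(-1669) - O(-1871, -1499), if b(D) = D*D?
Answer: 579193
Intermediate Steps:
b(D) = D²
h = 2206368 (h = 1692*1304 = 2206368)
O(R, Y) = 2206368
b(-1669) - O(-1871, -1499) = (-1669)² - 1*2206368 = 2785561 - 2206368 = 579193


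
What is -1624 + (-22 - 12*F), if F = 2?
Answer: -1670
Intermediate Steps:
-1624 + (-22 - 12*F) = -1624 + (-22 - 12*2) = -1624 + (-22 - 24) = -1624 - 46 = -1670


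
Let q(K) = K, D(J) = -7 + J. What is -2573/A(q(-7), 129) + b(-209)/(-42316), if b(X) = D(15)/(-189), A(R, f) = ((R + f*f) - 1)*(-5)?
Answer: 5144702293/166282679115 ≈ 0.030939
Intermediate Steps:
A(R, f) = 5 - 5*R - 5*f² (A(R, f) = ((R + f²) - 1)*(-5) = (-1 + R + f²)*(-5) = 5 - 5*R - 5*f²)
b(X) = -8/189 (b(X) = (-7 + 15)/(-189) = 8*(-1/189) = -8/189)
-2573/A(q(-7), 129) + b(-209)/(-42316) = -2573/(5 - 5*(-7) - 5*129²) - 8/189/(-42316) = -2573/(5 + 35 - 5*16641) - 8/189*(-1/42316) = -2573/(5 + 35 - 83205) + 2/1999431 = -2573/(-83165) + 2/1999431 = -2573*(-1/83165) + 2/1999431 = 2573/83165 + 2/1999431 = 5144702293/166282679115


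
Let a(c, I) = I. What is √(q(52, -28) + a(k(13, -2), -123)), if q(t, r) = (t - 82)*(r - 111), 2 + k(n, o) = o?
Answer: √4047 ≈ 63.616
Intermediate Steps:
k(n, o) = -2 + o
q(t, r) = (-111 + r)*(-82 + t) (q(t, r) = (-82 + t)*(-111 + r) = (-111 + r)*(-82 + t))
√(q(52, -28) + a(k(13, -2), -123)) = √((9102 - 111*52 - 82*(-28) - 28*52) - 123) = √((9102 - 5772 + 2296 - 1456) - 123) = √(4170 - 123) = √4047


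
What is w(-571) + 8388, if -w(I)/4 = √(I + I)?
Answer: 8388 - 4*I*√1142 ≈ 8388.0 - 135.17*I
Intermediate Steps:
w(I) = -4*√2*√I (w(I) = -4*√(I + I) = -4*√2*√I)
w(-571) + 8388 = -4*√2*√(-571) + 8388 = -4*√2*I*√571 + 8388 = -4*I*√1142 + 8388 = 8388 - 4*I*√1142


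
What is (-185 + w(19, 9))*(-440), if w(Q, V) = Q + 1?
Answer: 72600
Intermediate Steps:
w(Q, V) = 1 + Q
(-185 + w(19, 9))*(-440) = (-185 + (1 + 19))*(-440) = (-185 + 20)*(-440) = -165*(-440) = 72600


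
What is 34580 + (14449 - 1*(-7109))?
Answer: 56138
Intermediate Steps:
34580 + (14449 - 1*(-7109)) = 34580 + (14449 + 7109) = 34580 + 21558 = 56138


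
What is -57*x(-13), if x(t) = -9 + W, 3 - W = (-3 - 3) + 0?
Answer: 0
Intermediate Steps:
W = 9 (W = 3 - ((-3 - 3) + 0) = 3 - (-6 + 0) = 3 - 1*(-6) = 3 + 6 = 9)
x(t) = 0 (x(t) = -9 + 9 = 0)
-57*x(-13) = -57*0 = 0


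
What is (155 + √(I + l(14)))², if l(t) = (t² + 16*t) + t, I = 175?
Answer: (155 + √609)² ≈ 32284.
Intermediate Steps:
l(t) = t² + 17*t
(155 + √(I + l(14)))² = (155 + √(175 + 14*(17 + 14)))² = (155 + √(175 + 14*31))² = (155 + √(175 + 434))² = (155 + √609)²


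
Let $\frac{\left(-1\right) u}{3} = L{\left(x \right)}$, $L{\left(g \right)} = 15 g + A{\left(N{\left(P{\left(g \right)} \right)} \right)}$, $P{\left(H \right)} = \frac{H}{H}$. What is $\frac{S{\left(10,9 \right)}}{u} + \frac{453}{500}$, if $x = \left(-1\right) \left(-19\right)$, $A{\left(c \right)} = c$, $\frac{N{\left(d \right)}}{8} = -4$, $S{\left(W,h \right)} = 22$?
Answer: $\frac{30257}{34500} \approx 0.87701$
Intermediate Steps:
$P{\left(H \right)} = 1$
$N{\left(d \right)} = -32$ ($N{\left(d \right)} = 8 \left(-4\right) = -32$)
$x = 19$
$L{\left(g \right)} = -32 + 15 g$ ($L{\left(g \right)} = 15 g - 32 = -32 + 15 g$)
$u = -759$ ($u = - 3 \left(-32 + 15 \cdot 19\right) = - 3 \left(-32 + 285\right) = \left(-3\right) 253 = -759$)
$\frac{S{\left(10,9 \right)}}{u} + \frac{453}{500} = \frac{22}{-759} + \frac{453}{500} = 22 \left(- \frac{1}{759}\right) + 453 \cdot \frac{1}{500} = - \frac{2}{69} + \frac{453}{500} = \frac{30257}{34500}$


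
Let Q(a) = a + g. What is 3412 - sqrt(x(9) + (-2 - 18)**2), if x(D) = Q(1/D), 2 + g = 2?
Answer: 3412 - sqrt(3601)/3 ≈ 3392.0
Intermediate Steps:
g = 0 (g = -2 + 2 = 0)
Q(a) = a (Q(a) = a + 0 = a)
x(D) = 1/D
3412 - sqrt(x(9) + (-2 - 18)**2) = 3412 - sqrt(1/9 + (-2 - 18)**2) = 3412 - sqrt(1/9 + (-20)**2) = 3412 - sqrt(1/9 + 400) = 3412 - sqrt(3601/9) = 3412 - sqrt(3601)/3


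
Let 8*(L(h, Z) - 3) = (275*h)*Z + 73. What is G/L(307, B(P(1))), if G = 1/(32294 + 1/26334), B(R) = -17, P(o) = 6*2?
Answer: -8778/50853174490009 ≈ -1.7261e-10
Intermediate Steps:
P(o) = 12
L(h, Z) = 97/8 + 275*Z*h/8 (L(h, Z) = 3 + ((275*h)*Z + 73)/8 = 3 + (275*Z*h + 73)/8 = 3 + (73 + 275*Z*h)/8 = 3 + (73/8 + 275*Z*h/8) = 97/8 + 275*Z*h/8)
G = 26334/850430197 (G = 1/(32294 + 1/26334) = 1/(850430197/26334) = 26334/850430197 ≈ 3.0965e-5)
G/L(307, B(P(1))) = 26334/(850430197*(97/8 + (275/8)*(-17)*307)) = 26334/(850430197*(97/8 - 1435225/8)) = (26334/850430197)/(-179391) = (26334/850430197)*(-1/179391) = -8778/50853174490009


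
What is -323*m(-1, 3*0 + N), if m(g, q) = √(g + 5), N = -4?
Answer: -646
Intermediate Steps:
m(g, q) = √(5 + g)
-323*m(-1, 3*0 + N) = -323*√(5 - 1) = -323*√4 = -323*2 = -646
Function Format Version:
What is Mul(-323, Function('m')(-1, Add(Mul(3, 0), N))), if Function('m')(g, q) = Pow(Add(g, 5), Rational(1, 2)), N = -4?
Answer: -646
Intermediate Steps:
Function('m')(g, q) = Pow(Add(5, g), Rational(1, 2))
Mul(-323, Function('m')(-1, Add(Mul(3, 0), N))) = Mul(-323, Pow(Add(5, -1), Rational(1, 2))) = Mul(-323, Pow(4, Rational(1, 2))) = Mul(-323, 2) = -646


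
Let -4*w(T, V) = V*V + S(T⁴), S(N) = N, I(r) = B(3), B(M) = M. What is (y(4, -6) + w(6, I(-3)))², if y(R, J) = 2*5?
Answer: 1600225/16 ≈ 1.0001e+5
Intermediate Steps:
y(R, J) = 10
I(r) = 3
w(T, V) = -T⁴/4 - V²/4 (w(T, V) = -(V*V + T⁴)/4 = -(V² + T⁴)/4 = -(T⁴ + V²)/4 = -T⁴/4 - V²/4)
(y(4, -6) + w(6, I(-3)))² = (10 + (-¼*6⁴ - ¼*3²))² = (10 + (-¼*1296 - ¼*9))² = (10 + (-324 - 9/4))² = (10 - 1305/4)² = (-1265/4)² = 1600225/16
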